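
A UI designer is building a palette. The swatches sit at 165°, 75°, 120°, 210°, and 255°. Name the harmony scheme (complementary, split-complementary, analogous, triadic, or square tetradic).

analogous

Sort the hues: 75°, 120°, 165°, 210°, 255°.
Successive gaps around the wheel: 45°, 45°, 45°, 45°, 180°.
A run of hues at equal small steps (45°) with one large closing gap is an analogous group.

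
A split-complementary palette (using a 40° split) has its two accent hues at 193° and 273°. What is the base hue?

53°

The accents sit 40° either side of the complement, so the complement is their short-arc midpoint on the wheel.
Short-arc midpoint of 193° and 273°: 233°.
Base is 180° from the complement: 233 − 180 = 53°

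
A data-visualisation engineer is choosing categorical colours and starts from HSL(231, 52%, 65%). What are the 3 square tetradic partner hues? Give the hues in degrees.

321°, 51°, and 141°

A square tetradic scheme places four hues every 90°.
231 + 90 = 321°
231 + 180 = 411 → 411 − 360 = 51°
231 + 270 = 501 → 501 − 360 = 141°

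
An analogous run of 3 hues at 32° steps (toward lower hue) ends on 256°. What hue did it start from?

2 steps of 32° (toward lower hue) give a net shift of −64°.
Start = end − shift: 256 + 64 = 320°

320°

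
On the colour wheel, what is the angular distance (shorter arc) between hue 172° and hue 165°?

7°

|172 − 165| = 7.
7 ≤ 180, so the shorter arc is 7°.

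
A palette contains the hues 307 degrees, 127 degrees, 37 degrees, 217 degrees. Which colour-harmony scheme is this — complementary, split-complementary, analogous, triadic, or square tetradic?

square tetradic

Sort the hues: 37°, 127°, 217°, 307°.
Successive gaps around the wheel: 90°, 90°, 90°, 90°.
Four hues every 90° form a square tetradic scheme.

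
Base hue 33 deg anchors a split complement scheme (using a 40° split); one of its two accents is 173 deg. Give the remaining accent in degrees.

253°

Split-complementary hues sit 40° either side of the complement.
Complement of the base 33°: 33 + 180 = 213°
The given accent 173° is 40° one side of 213°; the other accent sits 40° the other side: 213 + 40 = 253°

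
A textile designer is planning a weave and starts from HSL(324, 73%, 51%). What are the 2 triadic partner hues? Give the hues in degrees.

84° and 204°

A triad places three hues 120° apart.
324 + 120 = 444 → 444 − 360 = 84°
324 + 240 = 564 → 564 − 360 = 204°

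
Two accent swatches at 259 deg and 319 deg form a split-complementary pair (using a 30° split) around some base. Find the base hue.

109°

The accents sit 30° either side of the complement, so the complement is their short-arc midpoint on the wheel.
Short-arc midpoint of 259° and 319°: 289°.
Base is 180° from the complement: 289 − 180 = 109°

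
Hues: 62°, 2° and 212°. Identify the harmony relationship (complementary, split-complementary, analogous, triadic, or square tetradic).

Sort the hues: 2°, 62°, 212°.
Successive gaps around the wheel: 60°, 150°, 150°.
Two 150° gaps and one 60° gap — a base hue opposite a pair of accents 30° either side of its complement — is the split-complementary pattern.

split-complementary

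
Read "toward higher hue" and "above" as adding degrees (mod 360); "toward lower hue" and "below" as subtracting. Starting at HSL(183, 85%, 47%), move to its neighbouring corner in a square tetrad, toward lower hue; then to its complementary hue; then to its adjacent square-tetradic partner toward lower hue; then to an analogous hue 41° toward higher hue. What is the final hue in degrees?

−90° (square ↓): 183 − 90 = 93°
+180° (complement): 93 + 180 = 273°
−90° (square ↓): 273 − 90 = 183°
+41° (analog 41° ↑): 183 + 41 = 224°

224°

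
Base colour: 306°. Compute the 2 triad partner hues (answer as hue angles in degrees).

66° and 186°

A triad places three hues 120° apart.
306 + 120 = 426 → 426 − 360 = 66°
306 + 240 = 546 → 546 − 360 = 186°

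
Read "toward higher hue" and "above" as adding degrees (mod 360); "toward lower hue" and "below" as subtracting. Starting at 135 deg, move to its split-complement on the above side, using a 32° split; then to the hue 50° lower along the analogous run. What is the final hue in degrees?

297°

135 + 212 = 347°   (split-comp 32° ↑)
347 − 50 = 297°   (analog 50° ↓)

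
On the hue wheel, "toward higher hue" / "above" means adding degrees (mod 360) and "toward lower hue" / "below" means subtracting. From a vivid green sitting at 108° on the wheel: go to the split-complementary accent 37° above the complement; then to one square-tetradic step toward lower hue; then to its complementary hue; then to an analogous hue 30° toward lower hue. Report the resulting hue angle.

split-comp 37° ↑ +217°: 108 + 217 = 325°
square ↓ −90°: 325 − 90 = 235°
complement +180°: 235 + 180 = 415 → 415 − 360 = 55°
analog 30° ↓ −30°: 55 − 30 = 25°

25°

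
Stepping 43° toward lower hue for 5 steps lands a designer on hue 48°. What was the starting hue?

5 steps of 43° (toward lower hue) give a net shift of −215°.
Start = end − shift: 48 + 215 = 263°

263°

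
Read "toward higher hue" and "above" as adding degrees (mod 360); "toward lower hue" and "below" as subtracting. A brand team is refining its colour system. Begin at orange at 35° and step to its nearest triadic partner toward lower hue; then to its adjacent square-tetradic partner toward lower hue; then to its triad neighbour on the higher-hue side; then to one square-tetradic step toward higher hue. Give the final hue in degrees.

35 − 120 = -85 → -85 + 360 = 275°   (triadic ↓)
275 − 90 = 185°   (square ↓)
185 + 120 = 305°   (triadic ↑)
305 + 90 = 395 → 395 − 360 = 35°   (square ↑)

35°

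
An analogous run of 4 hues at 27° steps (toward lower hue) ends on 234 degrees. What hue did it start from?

3 steps of 27° (toward lower hue) give a net shift of −81°.
Start = end − shift: 234 + 81 = 315°

315°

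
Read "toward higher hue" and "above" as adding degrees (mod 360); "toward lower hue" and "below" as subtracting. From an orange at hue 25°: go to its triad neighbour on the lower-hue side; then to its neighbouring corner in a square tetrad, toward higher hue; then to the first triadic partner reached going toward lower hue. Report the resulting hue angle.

25 − 120 = -95 → -95 + 360 = 265°   (triadic ↓)
265 + 90 = 355°   (square ↑)
355 − 120 = 235°   (triadic ↓)

235°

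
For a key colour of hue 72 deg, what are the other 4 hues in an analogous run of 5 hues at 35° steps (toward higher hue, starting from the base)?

107°, 142°, 177°, 212°

72 + 35 = 107°
72 + 70 = 142°
72 + 105 = 177°
72 + 140 = 212°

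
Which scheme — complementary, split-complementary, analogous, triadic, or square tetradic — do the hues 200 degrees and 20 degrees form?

complementary

Sort the hues: 20°, 200°.
Successive gaps around the wheel: 180°, 180°.
Two hues 180° apart are complementary.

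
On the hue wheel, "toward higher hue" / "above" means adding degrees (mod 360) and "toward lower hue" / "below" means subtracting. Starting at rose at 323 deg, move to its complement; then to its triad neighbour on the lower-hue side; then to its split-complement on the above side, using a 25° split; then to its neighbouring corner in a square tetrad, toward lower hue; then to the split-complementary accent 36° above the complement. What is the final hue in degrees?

323 + 180 = 503 → 503 − 360 = 143°   (complement)
143 − 120 = 23°   (triadic ↓)
23 + 205 = 228°   (split-comp 25° ↑)
228 − 90 = 138°   (square ↓)
138 + 216 = 354°   (split-comp 36° ↑)

354°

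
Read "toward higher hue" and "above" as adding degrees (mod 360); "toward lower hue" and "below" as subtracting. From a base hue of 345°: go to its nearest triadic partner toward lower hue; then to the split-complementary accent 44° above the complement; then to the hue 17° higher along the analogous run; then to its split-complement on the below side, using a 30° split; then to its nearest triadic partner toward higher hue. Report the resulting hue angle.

16°

345 − 120 = 225°   (triadic ↓)
225 + 224 = 449 → 449 − 360 = 89°   (split-comp 44° ↑)
89 + 17 = 106°   (analog 17° ↑)
106 + 150 = 256°   (split-comp 30° ↓)
256 + 120 = 376 → 376 − 360 = 16°   (triadic ↑)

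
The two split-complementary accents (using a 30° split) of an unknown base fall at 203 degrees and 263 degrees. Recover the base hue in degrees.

The accents sit 30° either side of the complement, so the complement is their short-arc midpoint on the wheel.
Short-arc midpoint of 203° and 263°: 233°.
Base is 180° from the complement: 233 − 180 = 53°

53°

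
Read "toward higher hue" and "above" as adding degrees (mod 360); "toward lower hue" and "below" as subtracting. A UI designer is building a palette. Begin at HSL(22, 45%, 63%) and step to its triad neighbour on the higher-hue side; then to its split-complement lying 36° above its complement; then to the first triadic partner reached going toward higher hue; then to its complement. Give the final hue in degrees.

298°

triadic ↑ +120°: 22 + 120 = 142°
split-comp 36° ↑ +216°: 142 + 216 = 358°
triadic ↑ +120°: 358 + 120 = 478 → 478 − 360 = 118°
complement +180°: 118 + 180 = 298°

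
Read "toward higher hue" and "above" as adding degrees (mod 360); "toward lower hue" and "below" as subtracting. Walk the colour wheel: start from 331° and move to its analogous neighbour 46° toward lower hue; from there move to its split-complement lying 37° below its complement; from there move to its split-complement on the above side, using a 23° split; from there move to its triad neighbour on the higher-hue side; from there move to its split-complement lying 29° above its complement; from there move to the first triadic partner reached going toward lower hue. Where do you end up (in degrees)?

120°

analog 46° ↓ −46°: 331 − 46 = 285°
split-comp 37° ↓ +143°: 285 + 143 = 428 → 428 − 360 = 68°
split-comp 23° ↑ +203°: 68 + 203 = 271°
triadic ↑ +120°: 271 + 120 = 391 → 391 − 360 = 31°
split-comp 29° ↑ +209°: 31 + 209 = 240°
triadic ↓ −120°: 240 − 120 = 120°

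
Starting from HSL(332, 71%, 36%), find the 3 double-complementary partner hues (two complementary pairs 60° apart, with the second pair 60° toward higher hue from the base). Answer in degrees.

A rectangular tetradic uses two complementary pairs 60° apart: offsets 0°, 60°, 180°, 240°.
332 + 60 = 392 → 392 − 360 = 32°
332 + 180 = 512 → 512 − 360 = 152°
332 + 240 = 572 → 572 − 360 = 212°

32°, 152°, and 212°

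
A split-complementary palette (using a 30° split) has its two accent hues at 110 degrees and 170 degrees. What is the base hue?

The accents sit 30° either side of the complement, so the complement is their short-arc midpoint on the wheel.
Short-arc midpoint of 110° and 170°: 140°.
Base is 180° from the complement: 140 − 180 = -40 → -40 + 360 = 320°

320°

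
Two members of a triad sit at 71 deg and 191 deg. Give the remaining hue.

311°

A triad spaces three hues 120° apart.
The full set is {71°, 191°, 311°}.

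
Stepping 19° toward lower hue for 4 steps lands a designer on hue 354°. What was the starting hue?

70°

4 steps of 19° (toward lower hue) give a net shift of −76°.
Start = end − shift: 354 + 76 = 430 → 430 − 360 = 70°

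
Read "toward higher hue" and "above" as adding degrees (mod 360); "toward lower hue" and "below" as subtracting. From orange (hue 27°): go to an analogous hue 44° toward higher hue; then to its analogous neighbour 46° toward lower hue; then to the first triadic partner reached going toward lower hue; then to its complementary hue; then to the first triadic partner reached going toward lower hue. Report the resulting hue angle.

+44° (analog 44° ↑): 27 + 44 = 71°
−46° (analog 46° ↓): 71 − 46 = 25°
−120° (triadic ↓): 25 − 120 = -95 → -95 + 360 = 265°
+180° (complement): 265 + 180 = 445 → 445 − 360 = 85°
−120° (triadic ↓): 85 − 120 = -35 → -35 + 360 = 325°

325°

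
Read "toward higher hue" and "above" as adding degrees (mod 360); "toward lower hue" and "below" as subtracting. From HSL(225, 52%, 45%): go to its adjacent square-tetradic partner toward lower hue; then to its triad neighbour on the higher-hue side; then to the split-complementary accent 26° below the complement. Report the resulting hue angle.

49°

−90° (square ↓): 225 − 90 = 135°
+120° (triadic ↑): 135 + 120 = 255°
+154° (split-comp 26° ↓): 255 + 154 = 409 → 409 − 360 = 49°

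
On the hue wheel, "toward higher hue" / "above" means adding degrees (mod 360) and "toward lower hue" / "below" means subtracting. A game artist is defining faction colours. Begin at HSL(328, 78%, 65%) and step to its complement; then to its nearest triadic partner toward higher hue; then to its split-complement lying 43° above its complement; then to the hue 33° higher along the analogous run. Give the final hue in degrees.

164°

+180° (complement): 328 + 180 = 508 → 508 − 360 = 148°
+120° (triadic ↑): 148 + 120 = 268°
+223° (split-comp 43° ↑): 268 + 223 = 491 → 491 − 360 = 131°
+33° (analog 33° ↑): 131 + 33 = 164°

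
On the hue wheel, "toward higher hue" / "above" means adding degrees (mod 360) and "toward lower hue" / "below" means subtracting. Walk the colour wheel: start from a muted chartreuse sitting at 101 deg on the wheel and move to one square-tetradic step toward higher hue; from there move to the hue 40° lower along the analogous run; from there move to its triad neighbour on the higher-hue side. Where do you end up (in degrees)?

271°

square ↑ +90°: 101 + 90 = 191°
analog 40° ↓ −40°: 191 − 40 = 151°
triadic ↑ +120°: 151 + 120 = 271°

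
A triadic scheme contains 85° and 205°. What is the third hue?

325°

A triad spaces three hues 120° apart.
The full set is {85°, 205°, 325°}.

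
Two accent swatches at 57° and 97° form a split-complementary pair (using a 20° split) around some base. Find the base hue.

The accents sit 20° either side of the complement, so the complement is their short-arc midpoint on the wheel.
Short-arc midpoint of 57° and 97°: 77°.
Base is 180° from the complement: 77 − 180 = -103 → -103 + 360 = 257°

257°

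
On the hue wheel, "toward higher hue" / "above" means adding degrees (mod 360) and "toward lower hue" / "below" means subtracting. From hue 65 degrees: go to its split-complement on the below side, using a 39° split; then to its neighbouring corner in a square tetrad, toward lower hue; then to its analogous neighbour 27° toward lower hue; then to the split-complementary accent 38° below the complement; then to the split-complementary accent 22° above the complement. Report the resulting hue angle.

+141° (split-comp 39° ↓): 65 + 141 = 206°
−90° (square ↓): 206 − 90 = 116°
−27° (analog 27° ↓): 116 − 27 = 89°
+142° (split-comp 38° ↓): 89 + 142 = 231°
+202° (split-comp 22° ↑): 231 + 202 = 433 → 433 − 360 = 73°

73°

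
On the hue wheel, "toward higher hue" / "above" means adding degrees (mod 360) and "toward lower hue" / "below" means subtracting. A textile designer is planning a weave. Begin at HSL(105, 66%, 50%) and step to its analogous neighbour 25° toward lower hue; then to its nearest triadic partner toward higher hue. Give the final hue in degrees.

105 − 25 = 80°   (analog 25° ↓)
80 + 120 = 200°   (triadic ↑)

200°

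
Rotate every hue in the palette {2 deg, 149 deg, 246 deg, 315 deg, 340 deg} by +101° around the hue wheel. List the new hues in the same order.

103°, 250°, 347°, 56°, 81°

2 + 101 = 103°
149 + 101 = 250°
246 + 101 = 347°
315 + 101 = 416 → 416 − 360 = 56°
340 + 101 = 441 → 441 − 360 = 81°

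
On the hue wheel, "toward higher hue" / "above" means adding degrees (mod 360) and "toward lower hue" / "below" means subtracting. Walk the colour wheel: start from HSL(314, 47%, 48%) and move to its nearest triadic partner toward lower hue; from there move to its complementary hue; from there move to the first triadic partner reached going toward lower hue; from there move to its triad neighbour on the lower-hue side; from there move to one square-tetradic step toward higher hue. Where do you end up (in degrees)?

314 − 120 = 194°   (triadic ↓)
194 + 180 = 374 → 374 − 360 = 14°   (complement)
14 − 120 = -106 → -106 + 360 = 254°   (triadic ↓)
254 − 120 = 134°   (triadic ↓)
134 + 90 = 224°   (square ↑)

224°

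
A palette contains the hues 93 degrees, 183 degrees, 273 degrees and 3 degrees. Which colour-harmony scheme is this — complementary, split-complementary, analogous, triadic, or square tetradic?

Sort the hues: 3°, 93°, 183°, 273°.
Successive gaps around the wheel: 90°, 90°, 90°, 90°.
Four hues every 90° form a square tetradic scheme.

square tetradic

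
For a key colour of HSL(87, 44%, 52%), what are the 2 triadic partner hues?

A triad places three hues 120° apart.
87 + 120 = 207°
87 + 240 = 327°

207° and 327°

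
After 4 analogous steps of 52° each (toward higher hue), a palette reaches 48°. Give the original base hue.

200°

4 steps of 52° (toward higher hue) give a net shift of +208°.
Start = end − shift: 48 − 208 = -160 → -160 + 360 = 200°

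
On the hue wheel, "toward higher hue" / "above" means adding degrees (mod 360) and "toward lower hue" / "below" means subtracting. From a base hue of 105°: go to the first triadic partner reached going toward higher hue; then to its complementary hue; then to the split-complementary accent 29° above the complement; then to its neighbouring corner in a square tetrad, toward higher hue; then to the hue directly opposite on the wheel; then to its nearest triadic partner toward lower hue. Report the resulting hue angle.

triadic ↑ +120°: 105 + 120 = 225°
complement +180°: 225 + 180 = 405 → 405 − 360 = 45°
split-comp 29° ↑ +209°: 45 + 209 = 254°
square ↑ +90°: 254 + 90 = 344°
complement +180°: 344 + 180 = 524 → 524 − 360 = 164°
triadic ↓ −120°: 164 − 120 = 44°

44°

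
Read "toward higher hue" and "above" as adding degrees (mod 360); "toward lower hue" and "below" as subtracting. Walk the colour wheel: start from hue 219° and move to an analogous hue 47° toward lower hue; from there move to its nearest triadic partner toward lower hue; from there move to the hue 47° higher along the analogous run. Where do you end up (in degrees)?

99°

219 − 47 = 172°   (analog 47° ↓)
172 − 120 = 52°   (triadic ↓)
52 + 47 = 99°   (analog 47° ↑)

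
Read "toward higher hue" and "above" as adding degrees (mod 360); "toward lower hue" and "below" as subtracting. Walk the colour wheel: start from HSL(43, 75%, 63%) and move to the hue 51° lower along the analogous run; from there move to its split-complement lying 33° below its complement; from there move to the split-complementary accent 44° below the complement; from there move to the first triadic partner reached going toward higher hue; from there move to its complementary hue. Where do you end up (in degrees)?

43 − 51 = -8 → -8 + 360 = 352°   (analog 51° ↓)
352 + 147 = 499 → 499 − 360 = 139°   (split-comp 33° ↓)
139 + 136 = 275°   (split-comp 44° ↓)
275 + 120 = 395 → 395 − 360 = 35°   (triadic ↑)
35 + 180 = 215°   (complement)

215°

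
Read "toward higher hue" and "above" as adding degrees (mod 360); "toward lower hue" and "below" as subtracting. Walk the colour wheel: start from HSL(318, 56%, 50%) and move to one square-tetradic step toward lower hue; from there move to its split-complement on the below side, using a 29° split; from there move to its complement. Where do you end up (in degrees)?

square ↓ −90°: 318 − 90 = 228°
split-comp 29° ↓ +151°: 228 + 151 = 379 → 379 − 360 = 19°
complement +180°: 19 + 180 = 199°

199°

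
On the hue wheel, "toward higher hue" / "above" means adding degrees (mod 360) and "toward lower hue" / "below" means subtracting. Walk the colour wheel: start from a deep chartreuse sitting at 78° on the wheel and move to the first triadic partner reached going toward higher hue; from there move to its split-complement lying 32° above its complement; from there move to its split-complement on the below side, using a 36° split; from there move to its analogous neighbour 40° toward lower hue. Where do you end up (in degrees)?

154°

78 + 120 = 198°   (triadic ↑)
198 + 212 = 410 → 410 − 360 = 50°   (split-comp 32° ↑)
50 + 144 = 194°   (split-comp 36° ↓)
194 − 40 = 154°   (analog 40° ↓)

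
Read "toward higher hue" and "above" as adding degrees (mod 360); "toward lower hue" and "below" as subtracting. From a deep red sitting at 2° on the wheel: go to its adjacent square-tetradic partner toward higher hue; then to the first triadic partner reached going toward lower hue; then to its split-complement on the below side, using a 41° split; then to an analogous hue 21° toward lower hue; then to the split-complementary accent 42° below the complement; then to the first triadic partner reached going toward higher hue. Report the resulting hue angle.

348°

square ↑ +90°: 2 + 90 = 92°
triadic ↓ −120°: 92 − 120 = -28 → -28 + 360 = 332°
split-comp 41° ↓ +139°: 332 + 139 = 471 → 471 − 360 = 111°
analog 21° ↓ −21°: 111 − 21 = 90°
split-comp 42° ↓ +138°: 90 + 138 = 228°
triadic ↑ +120°: 228 + 120 = 348°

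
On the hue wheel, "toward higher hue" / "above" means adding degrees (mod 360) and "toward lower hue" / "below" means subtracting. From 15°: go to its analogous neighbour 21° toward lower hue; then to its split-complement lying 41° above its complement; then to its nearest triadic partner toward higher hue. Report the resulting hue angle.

15 − 21 = -6 → -6 + 360 = 354°   (analog 21° ↓)
354 + 221 = 575 → 575 − 360 = 215°   (split-comp 41° ↑)
215 + 120 = 335°   (triadic ↑)

335°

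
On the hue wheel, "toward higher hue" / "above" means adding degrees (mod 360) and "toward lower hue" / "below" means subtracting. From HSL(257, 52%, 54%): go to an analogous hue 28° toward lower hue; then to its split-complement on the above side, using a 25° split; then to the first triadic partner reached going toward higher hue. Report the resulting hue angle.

analog 28° ↓ −28°: 257 − 28 = 229°
split-comp 25° ↑ +205°: 229 + 205 = 434 → 434 − 360 = 74°
triadic ↑ +120°: 74 + 120 = 194°

194°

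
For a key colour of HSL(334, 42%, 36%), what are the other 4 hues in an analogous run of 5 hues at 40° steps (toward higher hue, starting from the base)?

14°, 54°, 94°, 134°

Analogous hues sit every 40° along the wheel.
334 + 40 = 374 → 374 − 360 = 14°
334 + 80 = 414 → 414 − 360 = 54°
334 + 120 = 454 → 454 − 360 = 94°
334 + 160 = 494 → 494 − 360 = 134°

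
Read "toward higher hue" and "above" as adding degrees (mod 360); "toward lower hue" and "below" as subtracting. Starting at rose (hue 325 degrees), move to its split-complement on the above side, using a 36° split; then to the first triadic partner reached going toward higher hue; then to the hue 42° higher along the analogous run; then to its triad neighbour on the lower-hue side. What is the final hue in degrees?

split-comp 36° ↑ +216°: 325 + 216 = 541 → 541 − 360 = 181°
triadic ↑ +120°: 181 + 120 = 301°
analog 42° ↑ +42°: 301 + 42 = 343°
triadic ↓ −120°: 343 − 120 = 223°

223°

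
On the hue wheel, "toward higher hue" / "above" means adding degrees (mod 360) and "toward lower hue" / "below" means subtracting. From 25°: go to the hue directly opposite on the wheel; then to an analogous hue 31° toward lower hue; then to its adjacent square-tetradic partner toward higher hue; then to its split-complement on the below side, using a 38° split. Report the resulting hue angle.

46°

complement +180°: 25 + 180 = 205°
analog 31° ↓ −31°: 205 − 31 = 174°
square ↑ +90°: 174 + 90 = 264°
split-comp 38° ↓ +142°: 264 + 142 = 406 → 406 − 360 = 46°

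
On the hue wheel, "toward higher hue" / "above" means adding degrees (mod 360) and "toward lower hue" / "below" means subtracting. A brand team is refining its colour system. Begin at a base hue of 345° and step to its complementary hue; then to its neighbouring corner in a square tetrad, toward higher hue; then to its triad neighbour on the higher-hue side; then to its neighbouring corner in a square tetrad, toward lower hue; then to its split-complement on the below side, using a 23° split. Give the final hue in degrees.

complement +180°: 345 + 180 = 525 → 525 − 360 = 165°
square ↑ +90°: 165 + 90 = 255°
triadic ↑ +120°: 255 + 120 = 375 → 375 − 360 = 15°
square ↓ −90°: 15 − 90 = -75 → -75 + 360 = 285°
split-comp 23° ↓ +157°: 285 + 157 = 442 → 442 − 360 = 82°

82°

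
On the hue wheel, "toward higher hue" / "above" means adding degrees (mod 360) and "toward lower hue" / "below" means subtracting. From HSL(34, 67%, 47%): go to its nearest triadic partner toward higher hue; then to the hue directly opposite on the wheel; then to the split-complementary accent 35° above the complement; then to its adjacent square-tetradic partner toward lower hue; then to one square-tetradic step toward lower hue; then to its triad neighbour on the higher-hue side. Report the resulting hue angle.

triadic ↑ +120°: 34 + 120 = 154°
complement +180°: 154 + 180 = 334°
split-comp 35° ↑ +215°: 334 + 215 = 549 → 549 − 360 = 189°
square ↓ −90°: 189 − 90 = 99°
square ↓ −90°: 99 − 90 = 9°
triadic ↑ +120°: 9 + 120 = 129°

129°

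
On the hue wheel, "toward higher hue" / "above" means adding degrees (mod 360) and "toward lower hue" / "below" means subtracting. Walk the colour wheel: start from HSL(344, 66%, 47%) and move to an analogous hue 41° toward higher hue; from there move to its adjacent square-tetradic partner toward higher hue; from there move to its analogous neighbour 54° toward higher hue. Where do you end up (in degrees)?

344 + 41 = 385 → 385 − 360 = 25°   (analog 41° ↑)
25 + 90 = 115°   (square ↑)
115 + 54 = 169°   (analog 54° ↑)

169°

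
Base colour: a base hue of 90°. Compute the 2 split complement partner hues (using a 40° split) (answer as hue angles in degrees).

230° and 310°

Complement of 90°: 90 + 180 = 270°
270 − 40 = 230°
270 + 40 = 310°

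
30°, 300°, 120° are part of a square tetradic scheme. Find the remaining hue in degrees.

210°

A square tetradic scheme places four hues every 90°.
The full set through 30° is {30°, 120°, 210°, 300°}.
Given {30°, 120°, 300°}, the missing hue is 210°.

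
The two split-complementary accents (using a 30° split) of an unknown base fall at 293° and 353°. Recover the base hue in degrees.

The accents sit 30° either side of the complement, so the complement is their short-arc midpoint on the wheel.
Short-arc midpoint of 293° and 353°: 323°.
Base is 180° from the complement: 323 − 180 = 143°

143°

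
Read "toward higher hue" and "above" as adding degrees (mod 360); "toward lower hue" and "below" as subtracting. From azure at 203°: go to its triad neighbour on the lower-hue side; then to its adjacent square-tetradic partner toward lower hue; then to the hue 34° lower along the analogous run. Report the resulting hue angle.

319°

triadic ↓ −120°: 203 − 120 = 83°
square ↓ −90°: 83 − 90 = -7 → -7 + 360 = 353°
analog 34° ↓ −34°: 353 − 34 = 319°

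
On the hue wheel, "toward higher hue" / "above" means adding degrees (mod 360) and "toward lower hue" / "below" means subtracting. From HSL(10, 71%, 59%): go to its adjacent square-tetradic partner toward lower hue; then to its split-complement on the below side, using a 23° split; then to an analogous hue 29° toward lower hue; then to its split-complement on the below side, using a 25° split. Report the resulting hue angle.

203°

square ↓ −90°: 10 − 90 = -80 → -80 + 360 = 280°
split-comp 23° ↓ +157°: 280 + 157 = 437 → 437 − 360 = 77°
analog 29° ↓ −29°: 77 − 29 = 48°
split-comp 25° ↓ +155°: 48 + 155 = 203°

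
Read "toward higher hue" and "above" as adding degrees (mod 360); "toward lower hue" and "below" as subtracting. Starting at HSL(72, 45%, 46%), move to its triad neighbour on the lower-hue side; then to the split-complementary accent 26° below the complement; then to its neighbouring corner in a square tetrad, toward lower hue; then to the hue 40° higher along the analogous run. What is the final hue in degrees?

56°

triadic ↓ −120°: 72 − 120 = -48 → -48 + 360 = 312°
split-comp 26° ↓ +154°: 312 + 154 = 466 → 466 − 360 = 106°
square ↓ −90°: 106 − 90 = 16°
analog 40° ↑ +40°: 16 + 40 = 56°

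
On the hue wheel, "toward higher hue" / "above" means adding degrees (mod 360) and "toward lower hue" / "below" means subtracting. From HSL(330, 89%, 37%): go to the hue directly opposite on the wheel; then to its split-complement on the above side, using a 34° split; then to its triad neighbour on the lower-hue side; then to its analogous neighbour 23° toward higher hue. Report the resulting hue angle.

complement +180°: 330 + 180 = 510 → 510 − 360 = 150°
split-comp 34° ↑ +214°: 150 + 214 = 364 → 364 − 360 = 4°
triadic ↓ −120°: 4 − 120 = -116 → -116 + 360 = 244°
analog 23° ↑ +23°: 244 + 23 = 267°

267°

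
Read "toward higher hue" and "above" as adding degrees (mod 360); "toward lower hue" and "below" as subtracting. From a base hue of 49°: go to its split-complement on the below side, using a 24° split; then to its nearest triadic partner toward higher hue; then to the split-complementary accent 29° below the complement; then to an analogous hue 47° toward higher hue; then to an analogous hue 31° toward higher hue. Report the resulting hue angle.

194°

49 + 156 = 205°   (split-comp 24° ↓)
205 + 120 = 325°   (triadic ↑)
325 + 151 = 476 → 476 − 360 = 116°   (split-comp 29° ↓)
116 + 47 = 163°   (analog 47° ↑)
163 + 31 = 194°   (analog 31° ↑)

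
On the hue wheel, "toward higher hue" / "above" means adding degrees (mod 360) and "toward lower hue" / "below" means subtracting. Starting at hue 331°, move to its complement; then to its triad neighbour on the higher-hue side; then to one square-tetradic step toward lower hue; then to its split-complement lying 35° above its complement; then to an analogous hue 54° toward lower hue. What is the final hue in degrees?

complement +180°: 331 + 180 = 511 → 511 − 360 = 151°
triadic ↑ +120°: 151 + 120 = 271°
square ↓ −90°: 271 − 90 = 181°
split-comp 35° ↑ +215°: 181 + 215 = 396 → 396 − 360 = 36°
analog 54° ↓ −54°: 36 − 54 = -18 → -18 + 360 = 342°

342°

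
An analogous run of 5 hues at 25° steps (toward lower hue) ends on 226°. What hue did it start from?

326°

4 steps of 25° (toward lower hue) give a net shift of −100°.
Start = end − shift: 226 + 100 = 326°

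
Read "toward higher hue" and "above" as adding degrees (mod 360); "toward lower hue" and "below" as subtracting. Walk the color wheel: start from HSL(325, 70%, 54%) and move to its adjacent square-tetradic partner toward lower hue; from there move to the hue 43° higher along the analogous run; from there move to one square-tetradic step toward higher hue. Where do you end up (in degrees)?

8°

square ↓ −90°: 325 − 90 = 235°
analog 43° ↑ +43°: 235 + 43 = 278°
square ↑ +90°: 278 + 90 = 368 → 368 − 360 = 8°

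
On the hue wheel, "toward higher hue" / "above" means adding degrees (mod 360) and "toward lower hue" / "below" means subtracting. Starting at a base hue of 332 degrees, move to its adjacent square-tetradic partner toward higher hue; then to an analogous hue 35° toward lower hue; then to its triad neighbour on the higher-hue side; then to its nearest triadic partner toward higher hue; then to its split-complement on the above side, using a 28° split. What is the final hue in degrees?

332 + 90 = 422 → 422 − 360 = 62°   (square ↑)
62 − 35 = 27°   (analog 35° ↓)
27 + 120 = 147°   (triadic ↑)
147 + 120 = 267°   (triadic ↑)
267 + 208 = 475 → 475 − 360 = 115°   (split-comp 28° ↑)

115°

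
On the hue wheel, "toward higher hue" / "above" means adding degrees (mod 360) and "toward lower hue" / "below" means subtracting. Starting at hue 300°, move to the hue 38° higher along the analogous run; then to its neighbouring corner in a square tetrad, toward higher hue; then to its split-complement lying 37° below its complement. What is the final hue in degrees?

211°

analog 38° ↑ +38°: 300 + 38 = 338°
square ↑ +90°: 338 + 90 = 428 → 428 − 360 = 68°
split-comp 37° ↓ +143°: 68 + 143 = 211°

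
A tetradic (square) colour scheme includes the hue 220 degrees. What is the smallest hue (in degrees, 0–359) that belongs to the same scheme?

A square tetradic scheme places four hues every 90°.
The full set through 220° is {40°, 130°, 220°, 310°}.

40°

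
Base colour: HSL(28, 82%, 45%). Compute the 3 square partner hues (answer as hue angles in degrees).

118°, 208°, 298°

28 + 90 = 118°
28 + 180 = 208°
28 + 270 = 298°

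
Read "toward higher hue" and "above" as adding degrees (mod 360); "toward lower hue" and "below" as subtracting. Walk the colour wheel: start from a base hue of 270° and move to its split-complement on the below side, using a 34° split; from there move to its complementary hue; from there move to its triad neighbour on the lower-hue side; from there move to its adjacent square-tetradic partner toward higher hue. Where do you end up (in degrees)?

split-comp 34° ↓ +146°: 270 + 146 = 416 → 416 − 360 = 56°
complement +180°: 56 + 180 = 236°
triadic ↓ −120°: 236 − 120 = 116°
square ↑ +90°: 116 + 90 = 206°

206°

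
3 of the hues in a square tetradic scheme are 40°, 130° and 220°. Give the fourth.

A square tetradic scheme places four hues every 90°.
The full set through 40° is {40°, 130°, 220°, 310°}.
Given {40°, 130°, 220°}, the missing hue is 310°.

310°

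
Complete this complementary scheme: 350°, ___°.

170°

The complement sits 180° across the wheel.
The full set through 350° is {170°, 350°}.
Given {350°}, the missing hue is 170°.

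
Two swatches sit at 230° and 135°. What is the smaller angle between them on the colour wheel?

|230 − 135| = 95.
95 ≤ 180, so the shorter arc is 95°.

95°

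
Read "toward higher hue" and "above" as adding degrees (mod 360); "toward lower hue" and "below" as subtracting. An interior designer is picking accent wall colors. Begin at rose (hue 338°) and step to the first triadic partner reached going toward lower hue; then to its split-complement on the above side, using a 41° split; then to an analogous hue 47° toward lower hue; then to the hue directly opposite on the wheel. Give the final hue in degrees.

338 − 120 = 218°   (triadic ↓)
218 + 221 = 439 → 439 − 360 = 79°   (split-comp 41° ↑)
79 − 47 = 32°   (analog 47° ↓)
32 + 180 = 212°   (complement)

212°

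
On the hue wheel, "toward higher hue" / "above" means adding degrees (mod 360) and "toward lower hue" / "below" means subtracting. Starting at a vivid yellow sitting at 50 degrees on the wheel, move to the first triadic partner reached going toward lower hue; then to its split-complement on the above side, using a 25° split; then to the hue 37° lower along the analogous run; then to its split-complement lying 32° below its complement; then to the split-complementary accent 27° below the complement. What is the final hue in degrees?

39°

50 − 120 = -70 → -70 + 360 = 290°   (triadic ↓)
290 + 205 = 495 → 495 − 360 = 135°   (split-comp 25° ↑)
135 − 37 = 98°   (analog 37° ↓)
98 + 148 = 246°   (split-comp 32° ↓)
246 + 153 = 399 → 399 − 360 = 39°   (split-comp 27° ↓)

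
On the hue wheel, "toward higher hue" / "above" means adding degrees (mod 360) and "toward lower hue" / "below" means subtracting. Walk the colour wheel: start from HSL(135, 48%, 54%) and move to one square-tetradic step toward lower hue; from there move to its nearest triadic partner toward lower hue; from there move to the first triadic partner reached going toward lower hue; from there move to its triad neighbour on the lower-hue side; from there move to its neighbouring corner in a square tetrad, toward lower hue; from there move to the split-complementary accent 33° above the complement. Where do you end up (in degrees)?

135 − 90 = 45°   (square ↓)
45 − 120 = -75 → -75 + 360 = 285°   (triadic ↓)
285 − 120 = 165°   (triadic ↓)
165 − 120 = 45°   (triadic ↓)
45 − 90 = -45 → -45 + 360 = 315°   (square ↓)
315 + 213 = 528 → 528 − 360 = 168°   (split-comp 33° ↑)

168°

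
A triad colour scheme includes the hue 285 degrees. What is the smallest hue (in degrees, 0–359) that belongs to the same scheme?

A triad places three hues 120° apart.
The full set through 285° is {45°, 165°, 285°}.

45°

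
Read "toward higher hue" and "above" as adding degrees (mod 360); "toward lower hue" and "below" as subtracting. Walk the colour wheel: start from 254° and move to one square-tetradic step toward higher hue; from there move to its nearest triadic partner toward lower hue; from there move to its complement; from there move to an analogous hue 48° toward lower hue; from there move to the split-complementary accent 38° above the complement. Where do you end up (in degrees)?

214°

254 + 90 = 344°   (square ↑)
344 − 120 = 224°   (triadic ↓)
224 + 180 = 404 → 404 − 360 = 44°   (complement)
44 − 48 = -4 → -4 + 360 = 356°   (analog 48° ↓)
356 + 218 = 574 → 574 − 360 = 214°   (split-comp 38° ↑)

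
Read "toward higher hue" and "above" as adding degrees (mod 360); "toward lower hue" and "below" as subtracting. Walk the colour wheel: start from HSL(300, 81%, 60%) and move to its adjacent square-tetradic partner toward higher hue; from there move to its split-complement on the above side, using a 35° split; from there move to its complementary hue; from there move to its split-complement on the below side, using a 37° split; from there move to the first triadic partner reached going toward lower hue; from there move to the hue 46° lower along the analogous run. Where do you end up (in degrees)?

42°

300 + 90 = 390 → 390 − 360 = 30°   (square ↑)
30 + 215 = 245°   (split-comp 35° ↑)
245 + 180 = 425 → 425 − 360 = 65°   (complement)
65 + 143 = 208°   (split-comp 37° ↓)
208 − 120 = 88°   (triadic ↓)
88 − 46 = 42°   (analog 46° ↓)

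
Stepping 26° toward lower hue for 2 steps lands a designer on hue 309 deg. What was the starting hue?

1°

2 steps of 26° (toward lower hue) give a net shift of −52°.
Start = end − shift: 309 + 52 = 361 → 361 − 360 = 1°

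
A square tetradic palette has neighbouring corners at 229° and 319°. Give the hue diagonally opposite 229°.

A square tetradic scheme places four hues 90° apart; opposite corners are 180° apart.
229 + 180 = 409 → 409 − 360 = 49°

49°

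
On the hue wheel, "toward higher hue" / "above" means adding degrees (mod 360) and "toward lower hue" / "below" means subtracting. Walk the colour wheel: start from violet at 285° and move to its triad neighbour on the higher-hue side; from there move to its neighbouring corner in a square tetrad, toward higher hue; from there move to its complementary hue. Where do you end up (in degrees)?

315°

285 + 120 = 405 → 405 − 360 = 45°   (triadic ↑)
45 + 90 = 135°   (square ↑)
135 + 180 = 315°   (complement)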